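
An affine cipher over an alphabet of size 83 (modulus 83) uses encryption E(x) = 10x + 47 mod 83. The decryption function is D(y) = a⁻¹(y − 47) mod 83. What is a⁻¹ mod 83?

25

Run Euclid on (83, 10):
83 = 8×10 + 3
10 = 3×3 + 1
3 = 3×1 + 0
The gcd is 1. Working backward:
1 = 10 − 3·3
1 = −3·83 + 25·10
So 10·25 ≡ 1 (mod 83).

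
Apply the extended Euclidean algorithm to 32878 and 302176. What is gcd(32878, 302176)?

Euclidean algorithm:
302176 = 9*32878 + 6274
32878 = 5*6274 + 1508
6274 = 4*1508 + 242
1508 = 6*242 + 56
242 = 4*56 + 18
56 = 3*18 + 2
18 = 9*2 + 0
gcd(32878, 302176) = 2.
Express as a combination:
2 = 56 − 3·18
2 = −3·242 + 13·56
2 = 13·1508 − 81·242
2 = −81·6274 + 337·1508
2 = 337·32878 − 1766·6274
2 = −1766·302176 + 16231·32878
So 2 = (-1766)·302176 + (16231)·32878.

2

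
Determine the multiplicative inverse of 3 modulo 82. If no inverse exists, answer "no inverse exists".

55

Run Euclid on (82, 3):
82 = 27*3 + 1
3 = 3*1 + 0
The gcd is 1. Working backward:
1 = 82 − 27·3
Hence 3⁻¹ ≡ -27 ≡ 55 (mod 82).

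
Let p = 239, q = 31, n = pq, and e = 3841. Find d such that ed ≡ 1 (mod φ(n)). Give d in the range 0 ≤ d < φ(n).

4861

φ(n) = (p−1)(q−1) = 238·30 = 7140.
Need d with 3841·d ≡ 1 (mod 7140). Apply the extended Euclidean algorithm:
7140 = 1*3841 + 3299
3841 = 1*3299 + 542
3299 = 6*542 + 47
542 = 11*47 + 25
47 = 1*25 + 22
25 = 1*22 + 3
22 = 7*3 + 1
3 = 3*1 + 0
Back-substitute:
1 = 22 − 7·3
1 = −7·25 + 8·22
1 = 8·47 − 15·25
1 = −15·542 + 173·47
1 = 173·3299 − 1053·542
1 = −1053·3841 + 1226·3299
1 = 1226·7140 − 2279·3841
So 3841·(-2279) ≡ 1 (mod 7140), hence d ≡ -2279 ≡ 4861 (mod 7140).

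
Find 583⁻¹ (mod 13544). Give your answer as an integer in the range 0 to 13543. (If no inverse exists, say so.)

Extended Euclidean algorithm:
13544 = 23·583 + 135
583 = 4·135 + 43
135 = 3·43 + 6
43 = 7·6 + 1
6 = 6·1 + 0
gcd = 1, so the inverse exists. Back-substitute:
1 = 43 − 7·6
1 = −7·135 + 22·43
1 = 22·583 − 95·135
1 = −95·13544 + 2207·583
So 583·2207 ≡ 1 (mod 13544).

2207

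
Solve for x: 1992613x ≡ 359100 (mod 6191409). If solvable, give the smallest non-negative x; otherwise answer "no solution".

861000

First find gcd(1992613, 6191409):
6191409 = 3*1992613 + 213570
1992613 = 9*213570 + 70483
213570 = 3*70483 + 2121
70483 = 33*2121 + 490
2121 = 4*490 + 161
490 = 3*161 + 7
161 = 23*7 + 0
gcd = 7 and 7 | 359100, so solutions exist. Divide through by 7: 284659x ≡ 51300 (mod 884487).
Now find 284659⁻¹ mod 884487:
884487 = 3·284659 + 30510
284659 = 9·30510 + 10069
30510 = 3·10069 + 303
10069 = 33·303 + 70
303 = 4·70 + 23
70 = 3·23 + 1
23 = 23·1 + 0
Back-substitute:
1 = 70 − 3·23
1 = −3·303 + 13·70
1 = 13·10069 − 432·303
1 = −432·30510 + 1309·10069
1 = 1309·284659 − 12213·30510
1 = −12213·884487 + 37948·284659
So 284659⁻¹ ≡ 37948 (mod 884487).
Then x ≡ 37948·51300 ≡ 861000 (mod 884487); the smallest non-negative solution is x = 861000.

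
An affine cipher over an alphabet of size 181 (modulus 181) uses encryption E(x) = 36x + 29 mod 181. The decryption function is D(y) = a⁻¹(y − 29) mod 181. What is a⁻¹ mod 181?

176

Run Euclid on (181, 36):
181 = 5·36 + 1
36 = 36·1 + 0
gcd = 1, so the inverse exists. Back-substitute:
1 = 181 − 5·36
So 36·(-5) ≡ 1 (mod 181), and -5 ≡ 176 (mod 181).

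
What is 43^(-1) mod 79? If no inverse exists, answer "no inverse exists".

68

Run Euclid on (79, 43):
79 = 1*43 + 36
43 = 1*36 + 7
36 = 5*7 + 1
7 = 7*1 + 0
Since gcd(43, 79) = 1, back-substitute to write 1 as a combination:
1 = 36 − 5·7
1 = −5·43 + 6·36
1 = 6·79 − 11·43
Hence 43⁻¹ ≡ -11 ≡ 68 (mod 79).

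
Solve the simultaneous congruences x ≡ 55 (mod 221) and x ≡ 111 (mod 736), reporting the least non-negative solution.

61935

Write x = 55 + 221·k. Then 221·k ≡ 111 − 55 ≡ 56 (mod 736).
Need 221⁻¹ mod 736. Extended Euclid on (736, 221):
736 = 3*221 + 73
221 = 3*73 + 2
73 = 36*2 + 1
2 = 2*1 + 0
Back-substitute:
1 = 73 − 36·2
1 = −36·221 + 109·73
1 = 109·736 − 363·221
221⁻¹ ≡ 373 (mod 736), so k ≡ 373·56 ≡ 280 (mod 736).
x = 55 + 221·280 = 61935.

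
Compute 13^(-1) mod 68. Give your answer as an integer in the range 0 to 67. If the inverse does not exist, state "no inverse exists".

21

gcd(68, 13) by repeated division:
68 = 5·13 + 3
13 = 4·3 + 1
3 = 3·1 + 0
Since gcd(13, 68) = 1, back-substitute to write 1 as a combination:
1 = 13 − 4·3
1 = −4·68 + 21·13
So 13·21 ≡ 1 (mod 68).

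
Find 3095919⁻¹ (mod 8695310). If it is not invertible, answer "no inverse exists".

451859

gcd(8695310, 3095919) by repeated division:
8695310 = 2×3095919 + 2503472
3095919 = 1×2503472 + 592447
2503472 = 4×592447 + 133684
592447 = 4×133684 + 57711
133684 = 2×57711 + 18262
57711 = 3×18262 + 2925
18262 = 6×2925 + 712
2925 = 4×712 + 77
712 = 9×77 + 19
77 = 4×19 + 1
19 = 19×1 + 0
Since gcd(3095919, 8695310) = 1, back-substitute to write 1 as a combination:
1 = 77 − 4·19
1 = −4·712 + 37·77
1 = 37·2925 − 152·712
1 = −152·18262 + 949·2925
1 = 949·57711 − 2999·18262
1 = −2999·133684 + 6947·57711
1 = 6947·592447 − 30787·133684
1 = −30787·2503472 + 130095·592447
1 = 130095·3095919 − 160882·2503472
1 = −160882·8695310 + 451859·3095919
So 3095919·451859 ≡ 1 (mod 8695310).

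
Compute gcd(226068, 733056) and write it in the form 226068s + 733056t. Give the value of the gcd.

Euclidean algorithm:
733056 = 3·226068 + 54852
226068 = 4·54852 + 6660
54852 = 8·6660 + 1572
6660 = 4·1572 + 372
1572 = 4·372 + 84
372 = 4·84 + 36
84 = 2·36 + 12
36 = 3·12 + 0
gcd(226068, 733056) = 12.
Working backward:
12 = 84 − 2·36
12 = −2·372 + 9·84
12 = 9·1572 − 38·372
12 = −38·6660 + 161·1572
12 = 161·54852 − 1326·6660
12 = −1326·226068 + 5465·54852
12 = 5465·733056 − 17721·226068
So 12 = (5465)·733056 + (-17721)·226068.

12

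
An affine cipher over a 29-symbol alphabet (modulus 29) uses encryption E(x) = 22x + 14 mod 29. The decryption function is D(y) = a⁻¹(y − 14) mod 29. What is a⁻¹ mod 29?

gcd(29, 22) by repeated division:
29 = 1*22 + 7
22 = 3*7 + 1
7 = 7*1 + 0
gcd = 1, so the inverse exists. Back-substitute:
1 = 22 − 3·7
1 = −3·29 + 4·22
So 22·4 ≡ 1 (mod 29).

4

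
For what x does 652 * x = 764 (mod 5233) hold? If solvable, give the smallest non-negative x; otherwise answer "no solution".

First find gcd(652, 5233):
5233 = 8*652 + 17
652 = 38*17 + 6
17 = 2*6 + 5
6 = 1*5 + 1
5 = 5*1 + 0
gcd = 1, so a unique solution mod 5233 exists.
Back-substitute for the Bézout coefficients:
1 = 6 − 5
1 = −17 + 3·6
1 = 3·652 − 115·17
1 = −115·5233 + 923·652
So 652·(923) ≡ 1 (mod 5233), giving 652⁻¹ ≡ 923.
x ≡ 652⁻¹·764 ≡ 923·764 ≡ 3950 (mod 5233).

3950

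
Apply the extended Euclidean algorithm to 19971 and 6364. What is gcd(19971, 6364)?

Apply Euclid's algorithm to 19971 and 6364:
19971 = 3·6364 + 879
6364 = 7·879 + 211
879 = 4·211 + 35
211 = 6·35 + 1
35 = 35·1 + 0
gcd(19971, 6364) = 1.
Working backward:
1 = 211 − 6·35
1 = −6·879 + 25·211
1 = 25·6364 − 181·879
1 = −181·19971 + 568·6364
So 1 = (-181)·19971 + (568)·6364.

1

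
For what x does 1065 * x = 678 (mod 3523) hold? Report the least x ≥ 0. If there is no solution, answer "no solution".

1519

First find gcd(1065, 3523):
3523 = 3*1065 + 328
1065 = 3*328 + 81
328 = 4*81 + 4
81 = 20*4 + 1
4 = 4*1 + 0
gcd = 1, so a unique solution mod 3523 exists.
Back-substitute for the Bézout coefficients:
1 = 81 − 20·4
1 = −20·328 + 81·81
1 = 81·1065 − 263·328
1 = −263·3523 + 870·1065
So 1065·(870) ≡ 1 (mod 3523), giving 1065⁻¹ ≡ 870.
x ≡ 1065⁻¹·678 ≡ 870·678 ≡ 1519 (mod 3523).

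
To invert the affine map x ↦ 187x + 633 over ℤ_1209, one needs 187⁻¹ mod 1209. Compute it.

Extended Euclidean algorithm:
1209 = 6×187 + 87
187 = 2×87 + 13
87 = 6×13 + 9
13 = 1×9 + 4
9 = 2×4 + 1
4 = 4×1 + 0
The gcd is 1. Working backward:
1 = 9 − 2·4
1 = −2·13 + 3·9
1 = 3·87 − 20·13
1 = −20·187 + 43·87
1 = 43·1209 − 278·187
Thus 187·(-278) ≡ 1 (mod 1209); reducing, -278 mod 1209 = 931.

931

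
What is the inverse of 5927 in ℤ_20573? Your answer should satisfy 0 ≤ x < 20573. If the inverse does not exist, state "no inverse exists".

Apply the Euclidean algorithm to 20573 and 5927:
20573 = 3*5927 + 2792
5927 = 2*2792 + 343
2792 = 8*343 + 48
343 = 7*48 + 7
48 = 6*7 + 6
7 = 1*6 + 1
6 = 6*1 + 0
gcd = 1, so the inverse exists. Back-substitute:
1 = 7 − 6
1 = −48 + 7·7
1 = 7·343 − 50·48
1 = −50·2792 + 407·343
1 = 407·5927 − 864·2792
1 = −864·20573 + 2999·5927
So 5927·2999 ≡ 1 (mod 20573).

2999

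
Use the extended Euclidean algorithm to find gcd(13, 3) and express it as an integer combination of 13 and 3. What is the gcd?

Repeated division:
13 = 4×3 + 1
3 = 3×1 + 0
gcd(13, 3) = 1.
Back-substituting:
1 = 13 − 4·3
So 1 = (1)·13 + (-4)·3.

1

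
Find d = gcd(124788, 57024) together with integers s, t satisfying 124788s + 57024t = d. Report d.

12

Euclidean algorithm:
124788 = 2×57024 + 10740
57024 = 5×10740 + 3324
10740 = 3×3324 + 768
3324 = 4×768 + 252
768 = 3×252 + 12
252 = 21×12 + 0
gcd(124788, 57024) = 12.
Working backward:
12 = 768 − 3·252
12 = −3·3324 + 13·768
12 = 13·10740 − 42·3324
12 = −42·57024 + 223·10740
12 = 223·124788 − 488·57024
So 12 = (223)·124788 + (-488)·57024.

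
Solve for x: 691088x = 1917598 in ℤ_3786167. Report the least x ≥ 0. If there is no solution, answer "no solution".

First find gcd(691088, 3786167):
3786167 = 5×691088 + 330727
691088 = 2×330727 + 29634
330727 = 11×29634 + 4753
29634 = 6×4753 + 1116
4753 = 4×1116 + 289
1116 = 3×289 + 249
289 = 1×249 + 40
249 = 6×40 + 9
40 = 4×9 + 4
9 = 2×4 + 1
4 = 4×1 + 0
gcd = 1, so a unique solution mod 3786167 exists.
Back-substitute for the Bézout coefficients:
1 = 9 − 2·4
1 = −2·40 + 9·9
1 = 9·249 − 56·40
1 = −56·289 + 65·249
1 = 65·1116 − 251·289
1 = −251·4753 + 1069·1116
1 = 1069·29634 − 6665·4753
1 = −6665·330727 + 74384·29634
1 = 74384·691088 − 155433·330727
1 = −155433·3786167 + 851549·691088
So 691088·(851549) ≡ 1 (mod 3786167), giving 691088⁻¹ ≡ 851549.
x ≡ 691088⁻¹·1917598 ≡ 851549·1917598 ≡ 266206 (mod 3786167).

266206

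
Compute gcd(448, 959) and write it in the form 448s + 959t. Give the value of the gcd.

Apply Euclid's algorithm to 959 and 448:
959 = 2·448 + 63
448 = 7·63 + 7
63 = 9·7 + 0
gcd(448, 959) = 7.
Express as a combination:
7 = 448 − 7·63
7 = −7·959 + 15·448
So 7 = (-7)·959 + (15)·448.

7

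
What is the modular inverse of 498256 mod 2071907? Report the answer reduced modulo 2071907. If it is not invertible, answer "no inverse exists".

52715

Extended Euclidean algorithm:
2071907 = 4*498256 + 78883
498256 = 6*78883 + 24958
78883 = 3*24958 + 4009
24958 = 6*4009 + 904
4009 = 4*904 + 393
904 = 2*393 + 118
393 = 3*118 + 39
118 = 3*39 + 1
39 = 39*1 + 0
The gcd is 1. Working backward:
1 = 118 − 3·39
1 = −3·393 + 10·118
1 = 10·904 − 23·393
1 = −23·4009 + 102·904
1 = 102·24958 − 635·4009
1 = −635·78883 + 2007·24958
1 = 2007·498256 − 12677·78883
1 = −12677·2071907 + 52715·498256
So 498256·52715 ≡ 1 (mod 2071907).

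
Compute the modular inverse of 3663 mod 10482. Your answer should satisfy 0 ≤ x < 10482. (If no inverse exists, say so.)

no inverse exists

Euclidean algorithm on 10482, 3663:
10482 = 2×3663 + 3156
3663 = 1×3156 + 507
3156 = 6×507 + 114
507 = 4×114 + 51
114 = 2×51 + 12
51 = 4×12 + 3
12 = 4×3 + 0
gcd(3663, 10482) = 3 ≠ 1, so 3663 has no multiplicative inverse modulo 10482.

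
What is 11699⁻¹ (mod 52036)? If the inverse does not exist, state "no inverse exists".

6147

Apply the Euclidean algorithm to 52036 and 11699:
52036 = 4×11699 + 5240
11699 = 2×5240 + 1219
5240 = 4×1219 + 364
1219 = 3×364 + 127
364 = 2×127 + 110
127 = 1×110 + 17
110 = 6×17 + 8
17 = 2×8 + 1
8 = 8×1 + 0
gcd = 1, so the inverse exists. Back-substitute:
1 = 17 − 2·8
1 = −2·110 + 13·17
1 = 13·127 − 15·110
1 = −15·364 + 43·127
1 = 43·1219 − 144·364
1 = −144·5240 + 619·1219
1 = 619·11699 − 1382·5240
1 = −1382·52036 + 6147·11699
So 11699·6147 ≡ 1 (mod 52036).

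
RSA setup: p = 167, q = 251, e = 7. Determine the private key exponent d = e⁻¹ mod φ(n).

29643

φ(n) = (p−1)(q−1) = 166·250 = 41500.
Need d with 7·d ≡ 1 (mod 41500). Apply the extended Euclidean algorithm:
41500 = 5928·7 + 4
7 = 1·4 + 3
4 = 1·3 + 1
3 = 3·1 + 0
Back-substitute:
1 = 4 − 3
1 = −7 + 2·4
1 = 2·41500 − 11857·7
So 7·(-11857) ≡ 1 (mod 41500), hence d ≡ -11857 ≡ 29643 (mod 41500).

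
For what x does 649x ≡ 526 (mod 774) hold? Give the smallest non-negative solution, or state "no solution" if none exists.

454

First find gcd(649, 774):
774 = 1×649 + 125
649 = 5×125 + 24
125 = 5×24 + 5
24 = 4×5 + 4
5 = 1×4 + 1
4 = 4×1 + 0
gcd = 1, so a unique solution mod 774 exists.
Back-substitute for the Bézout coefficients:
1 = 5 − 4
1 = −24 + 5·5
1 = 5·125 − 26·24
1 = −26·649 + 135·125
1 = 135·774 − 161·649
So 649·(-161) ≡ 1 (mod 774), giving 649⁻¹ ≡ 613.
x ≡ 649⁻¹·526 ≡ 613·526 ≡ 454 (mod 774).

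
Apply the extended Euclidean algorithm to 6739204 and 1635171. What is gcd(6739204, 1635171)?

Repeated division:
6739204 = 4×1635171 + 198520
1635171 = 8×198520 + 47011
198520 = 4×47011 + 10476
47011 = 4×10476 + 5107
10476 = 2×5107 + 262
5107 = 19×262 + 129
262 = 2×129 + 4
129 = 32×4 + 1
4 = 4×1 + 0
gcd(6739204, 1635171) = 1.
Express as a combination:
1 = 129 − 32·4
1 = −32·262 + 65·129
1 = 65·5107 − 1267·262
1 = −1267·10476 + 2599·5107
1 = 2599·47011 − 11663·10476
1 = −11663·198520 + 49251·47011
1 = 49251·1635171 − 405671·198520
1 = −405671·6739204 + 1671935·1635171
So 1 = (-405671)·6739204 + (1671935)·1635171.

1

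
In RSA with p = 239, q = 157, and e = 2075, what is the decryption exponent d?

8195

φ(n) = (p−1)(q−1) = 238·156 = 37128.
Need d with 2075·d ≡ 1 (mod 37128). Apply the extended Euclidean algorithm:
37128 = 17·2075 + 1853
2075 = 1·1853 + 222
1853 = 8·222 + 77
222 = 2·77 + 68
77 = 1·68 + 9
68 = 7·9 + 5
9 = 1·5 + 4
5 = 1·4 + 1
4 = 4·1 + 0
Back-substitute:
1 = 5 − 4
1 = −9 + 2·5
1 = 2·68 − 15·9
1 = −15·77 + 17·68
1 = 17·222 − 49·77
1 = −49·1853 + 409·222
1 = 409·2075 − 458·1853
1 = −458·37128 + 8195·2075
So 2075·8195 ≡ 1 (mod 37128), hence d = 8195.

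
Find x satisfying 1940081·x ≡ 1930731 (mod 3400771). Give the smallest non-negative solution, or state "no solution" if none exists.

First find gcd(1940081, 3400771):
3400771 = 1×1940081 + 1460690
1940081 = 1×1460690 + 479391
1460690 = 3×479391 + 22517
479391 = 21×22517 + 6534
22517 = 3×6534 + 2915
6534 = 2×2915 + 704
2915 = 4×704 + 99
704 = 7×99 + 11
99 = 9×11 + 0
gcd = 11 and 11 | 1930731, so solutions exist. Divide through by 11: 176371x ≡ 175521 (mod 309161).
Now find 176371⁻¹ mod 309161:
309161 = 1×176371 + 132790
176371 = 1×132790 + 43581
132790 = 3×43581 + 2047
43581 = 21×2047 + 594
2047 = 3×594 + 265
594 = 2×265 + 64
265 = 4×64 + 9
64 = 7×9 + 1
9 = 9×1 + 0
Back-substitute:
1 = 64 − 7·9
1 = −7·265 + 29·64
1 = 29·594 − 65·265
1 = −65·2047 + 224·594
1 = 224·43581 − 4769·2047
1 = −4769·132790 + 14531·43581
1 = 14531·176371 − 19300·132790
1 = −19300·309161 + 33831·176371
So 176371⁻¹ ≡ 33831 (mod 309161).
Then x ≡ 33831·175521 ≡ 304785 (mod 309161); the smallest non-negative solution is x = 304785.

304785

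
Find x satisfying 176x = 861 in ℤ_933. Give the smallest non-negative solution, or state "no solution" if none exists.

42

First find gcd(176, 933):
933 = 5×176 + 53
176 = 3×53 + 17
53 = 3×17 + 2
17 = 8×2 + 1
2 = 2×1 + 0
gcd = 1, so a unique solution mod 933 exists.
Back-substitute for the Bézout coefficients:
1 = 17 − 8·2
1 = −8·53 + 25·17
1 = 25·176 − 83·53
1 = −83·933 + 440·176
So 176·(440) ≡ 1 (mod 933), giving 176⁻¹ ≡ 440.
x ≡ 176⁻¹·861 ≡ 440·861 ≡ 42 (mod 933).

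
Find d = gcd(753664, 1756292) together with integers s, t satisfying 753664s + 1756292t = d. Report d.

Repeated division:
1756292 = 2×753664 + 248964
753664 = 3×248964 + 6772
248964 = 36×6772 + 5172
6772 = 1×5172 + 1600
5172 = 3×1600 + 372
1600 = 4×372 + 112
372 = 3×112 + 36
112 = 3×36 + 4
36 = 9×4 + 0
gcd(753664, 1756292) = 4.
Working backward:
4 = 112 − 3·36
4 = −3·372 + 10·112
4 = 10·1600 − 43·372
4 = −43·5172 + 139·1600
4 = 139·6772 − 182·5172
4 = −182·248964 + 6691·6772
4 = 6691·753664 − 20255·248964
4 = −20255·1756292 + 47201·753664
So 4 = (-20255)·1756292 + (47201)·753664.

4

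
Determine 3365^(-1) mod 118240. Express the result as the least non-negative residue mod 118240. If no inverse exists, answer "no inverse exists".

Euclidean algorithm on 118240, 3365:
118240 = 35·3365 + 465
3365 = 7·465 + 110
465 = 4·110 + 25
110 = 4·25 + 10
25 = 2·10 + 5
10 = 2·5 + 0
gcd(3365, 118240) = 5 ≠ 1, so 3365 has no multiplicative inverse modulo 118240.

no inverse exists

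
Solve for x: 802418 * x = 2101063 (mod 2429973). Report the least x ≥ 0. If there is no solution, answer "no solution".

First find gcd(802418, 2429973):
2429973 = 3·802418 + 22719
802418 = 35·22719 + 7253
22719 = 3·7253 + 960
7253 = 7·960 + 533
960 = 1·533 + 427
533 = 1·427 + 106
427 = 4·106 + 3
106 = 35·3 + 1
3 = 3·1 + 0
gcd = 1, so a unique solution mod 2429973 exists.
Back-substitute for the Bézout coefficients:
1 = 106 − 35·3
1 = −35·427 + 141·106
1 = 141·533 − 176·427
1 = −176·960 + 317·533
1 = 317·7253 − 2395·960
1 = −2395·22719 + 7502·7253
1 = 7502·802418 − 264965·22719
1 = −264965·2429973 + 802397·802418
So 802418·(802397) ≡ 1 (mod 2429973), giving 802418⁻¹ ≡ 802397.
x ≡ 802418⁻¹·2101063 ≡ 802397·2101063 ≡ 540287 (mod 2429973).

540287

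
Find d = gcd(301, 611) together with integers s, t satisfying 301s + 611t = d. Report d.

Euclidean algorithm:
611 = 2*301 + 9
301 = 33*9 + 4
9 = 2*4 + 1
4 = 4*1 + 0
gcd(301, 611) = 1.
Back-substituting:
1 = 9 − 2·4
1 = −2·301 + 67·9
1 = 67·611 − 136·301
So 1 = (67)·611 + (-136)·301.

1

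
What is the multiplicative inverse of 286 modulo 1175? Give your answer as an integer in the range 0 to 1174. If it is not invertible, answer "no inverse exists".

341

gcd(1175, 286) by repeated division:
1175 = 4×286 + 31
286 = 9×31 + 7
31 = 4×7 + 3
7 = 2×3 + 1
3 = 3×1 + 0
Since gcd(286, 1175) = 1, back-substitute to write 1 as a combination:
1 = 7 − 2·3
1 = −2·31 + 9·7
1 = 9·286 − 83·31
1 = −83·1175 + 341·286
So 286·341 ≡ 1 (mod 1175).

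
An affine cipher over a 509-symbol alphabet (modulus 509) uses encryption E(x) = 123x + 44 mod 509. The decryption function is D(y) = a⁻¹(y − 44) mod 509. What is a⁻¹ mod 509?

Apply the Euclidean algorithm to 509 and 123:
509 = 4*123 + 17
123 = 7*17 + 4
17 = 4*4 + 1
4 = 4*1 + 0
Since gcd(123, 509) = 1, back-substitute to write 1 as a combination:
1 = 17 − 4·4
1 = −4·123 + 29·17
1 = 29·509 − 120·123
So 123·(-120) ≡ 1 (mod 509), and -120 ≡ 389 (mod 509).

389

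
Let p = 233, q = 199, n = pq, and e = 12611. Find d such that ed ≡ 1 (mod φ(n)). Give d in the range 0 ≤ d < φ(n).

45131

φ(n) = (p−1)(q−1) = 232·198 = 45936.
Need d with 12611·d ≡ 1 (mod 45936). Apply the extended Euclidean algorithm:
45936 = 3*12611 + 8103
12611 = 1*8103 + 4508
8103 = 1*4508 + 3595
4508 = 1*3595 + 913
3595 = 3*913 + 856
913 = 1*856 + 57
856 = 15*57 + 1
57 = 57*1 + 0
Back-substitute:
1 = 856 − 15·57
1 = −15·913 + 16·856
1 = 16·3595 − 63·913
1 = −63·4508 + 79·3595
1 = 79·8103 − 142·4508
1 = −142·12611 + 221·8103
1 = 221·45936 − 805·12611
So 12611·(-805) ≡ 1 (mod 45936), hence d ≡ -805 ≡ 45131 (mod 45936).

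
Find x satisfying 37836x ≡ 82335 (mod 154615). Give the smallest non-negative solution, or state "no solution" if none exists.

First find gcd(37836, 154615):
154615 = 4*37836 + 3271
37836 = 11*3271 + 1855
3271 = 1*1855 + 1416
1855 = 1*1416 + 439
1416 = 3*439 + 99
439 = 4*99 + 43
99 = 2*43 + 13
43 = 3*13 + 4
13 = 3*4 + 1
4 = 4*1 + 0
gcd = 1, so a unique solution mod 154615 exists.
Back-substitute for the Bézout coefficients:
1 = 13 − 3·4
1 = −3·43 + 10·13
1 = 10·99 − 23·43
1 = −23·439 + 102·99
1 = 102·1416 − 329·439
1 = −329·1855 + 431·1416
1 = 431·3271 − 760·1855
1 = −760·37836 + 8791·3271
1 = 8791·154615 − 35924·37836
So 37836·(-35924) ≡ 1 (mod 154615), giving 37836⁻¹ ≡ 118691.
x ≡ 37836⁻¹·82335 ≡ 118691·82335 ≡ 137025 (mod 154615).

137025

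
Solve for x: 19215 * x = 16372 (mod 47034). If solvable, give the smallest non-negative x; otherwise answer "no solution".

gcd(19215, 47034):
47034 = 2·19215 + 8604
19215 = 2·8604 + 2007
8604 = 4·2007 + 576
2007 = 3·576 + 279
576 = 2·279 + 18
279 = 15·18 + 9
18 = 2·9 + 0
gcd = 9, but 9 ∤ 16372, so the congruence has no solution.

no solution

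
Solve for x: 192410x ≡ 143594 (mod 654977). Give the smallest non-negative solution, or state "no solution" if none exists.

438370

First find gcd(192410, 654977):
654977 = 3*192410 + 77747
192410 = 2*77747 + 36916
77747 = 2*36916 + 3915
36916 = 9*3915 + 1681
3915 = 2*1681 + 553
1681 = 3*553 + 22
553 = 25*22 + 3
22 = 7*3 + 1
3 = 3*1 + 0
gcd = 1, so a unique solution mod 654977 exists.
Back-substitute for the Bézout coefficients:
1 = 22 − 7·3
1 = −7·553 + 176·22
1 = 176·1681 − 535·553
1 = −535·3915 + 1246·1681
1 = 1246·36916 − 11749·3915
1 = −11749·77747 + 24744·36916
1 = 24744·192410 − 61237·77747
1 = −61237·654977 + 208455·192410
So 192410·(208455) ≡ 1 (mod 654977), giving 192410⁻¹ ≡ 208455.
x ≡ 192410⁻¹·143594 ≡ 208455·143594 ≡ 438370 (mod 654977).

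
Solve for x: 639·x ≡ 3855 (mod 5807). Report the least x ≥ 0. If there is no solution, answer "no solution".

3632

First find gcd(639, 5807):
5807 = 9·639 + 56
639 = 11·56 + 23
56 = 2·23 + 10
23 = 2·10 + 3
10 = 3·3 + 1
3 = 3·1 + 0
gcd = 1, so a unique solution mod 5807 exists.
Back-substitute for the Bézout coefficients:
1 = 10 − 3·3
1 = −3·23 + 7·10
1 = 7·56 − 17·23
1 = −17·639 + 194·56
1 = 194·5807 − 1763·639
So 639·(-1763) ≡ 1 (mod 5807), giving 639⁻¹ ≡ 4044.
x ≡ 639⁻¹·3855 ≡ 4044·3855 ≡ 3632 (mod 5807).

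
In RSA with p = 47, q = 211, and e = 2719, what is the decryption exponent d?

1279

φ(n) = (p−1)(q−1) = 46·210 = 9660.
Need d with 2719·d ≡ 1 (mod 9660). Apply the extended Euclidean algorithm:
9660 = 3×2719 + 1503
2719 = 1×1503 + 1216
1503 = 1×1216 + 287
1216 = 4×287 + 68
287 = 4×68 + 15
68 = 4×15 + 8
15 = 1×8 + 7
8 = 1×7 + 1
7 = 7×1 + 0
Back-substitute:
1 = 8 − 7
1 = −15 + 2·8
1 = 2·68 − 9·15
1 = −9·287 + 38·68
1 = 38·1216 − 161·287
1 = −161·1503 + 199·1216
1 = 199·2719 − 360·1503
1 = −360·9660 + 1279·2719
So 2719·1279 ≡ 1 (mod 9660), hence d = 1279.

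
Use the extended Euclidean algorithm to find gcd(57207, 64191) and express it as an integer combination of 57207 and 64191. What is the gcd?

3

Repeated division:
64191 = 1*57207 + 6984
57207 = 8*6984 + 1335
6984 = 5*1335 + 309
1335 = 4*309 + 99
309 = 3*99 + 12
99 = 8*12 + 3
12 = 4*3 + 0
gcd(57207, 64191) = 3.
Back-substituting:
3 = 99 − 8·12
3 = −8·309 + 25·99
3 = 25·1335 − 108·309
3 = −108·6984 + 565·1335
3 = 565·57207 − 4628·6984
3 = −4628·64191 + 5193·57207
So 3 = (-4628)·64191 + (5193)·57207.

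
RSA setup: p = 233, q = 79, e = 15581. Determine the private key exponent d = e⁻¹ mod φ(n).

3317

φ(n) = (p−1)(q−1) = 232·78 = 18096.
Need d with 15581·d ≡ 1 (mod 18096). Apply the extended Euclidean algorithm:
18096 = 1×15581 + 2515
15581 = 6×2515 + 491
2515 = 5×491 + 60
491 = 8×60 + 11
60 = 5×11 + 5
11 = 2×5 + 1
5 = 5×1 + 0
Back-substitute:
1 = 11 − 2·5
1 = −2·60 + 11·11
1 = 11·491 − 90·60
1 = −90·2515 + 461·491
1 = 461·15581 − 2856·2515
1 = −2856·18096 + 3317·15581
So 15581·3317 ≡ 1 (mod 18096), hence d = 3317.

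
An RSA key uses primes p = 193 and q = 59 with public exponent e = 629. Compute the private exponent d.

3293

φ(n) = (p−1)(q−1) = 192·58 = 11136.
Need d with 629·d ≡ 1 (mod 11136). Apply the extended Euclidean algorithm:
11136 = 17*629 + 443
629 = 1*443 + 186
443 = 2*186 + 71
186 = 2*71 + 44
71 = 1*44 + 27
44 = 1*27 + 17
27 = 1*17 + 10
17 = 1*10 + 7
10 = 1*7 + 3
7 = 2*3 + 1
3 = 3*1 + 0
Back-substitute:
1 = 7 − 2·3
1 = −2·10 + 3·7
1 = 3·17 − 5·10
1 = −5·27 + 8·17
1 = 8·44 − 13·27
1 = −13·71 + 21·44
1 = 21·186 − 55·71
1 = −55·443 + 131·186
1 = 131·629 − 186·443
1 = −186·11136 + 3293·629
So 629·3293 ≡ 1 (mod 11136), hence d = 3293.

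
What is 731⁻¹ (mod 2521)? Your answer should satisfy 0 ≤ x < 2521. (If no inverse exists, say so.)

269

Apply the Euclidean algorithm to 2521 and 731:
2521 = 3*731 + 328
731 = 2*328 + 75
328 = 4*75 + 28
75 = 2*28 + 19
28 = 1*19 + 9
19 = 2*9 + 1
9 = 9*1 + 0
The gcd is 1. Working backward:
1 = 19 − 2·9
1 = −2·28 + 3·19
1 = 3·75 − 8·28
1 = −8·328 + 35·75
1 = 35·731 − 78·328
1 = −78·2521 + 269·731
So 731·269 ≡ 1 (mod 2521).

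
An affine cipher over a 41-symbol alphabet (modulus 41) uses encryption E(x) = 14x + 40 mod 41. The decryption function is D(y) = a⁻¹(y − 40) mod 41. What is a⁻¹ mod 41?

3

Extended Euclidean algorithm:
41 = 2×14 + 13
14 = 1×13 + 1
13 = 13×1 + 0
gcd = 1, so the inverse exists. Back-substitute:
1 = 14 − 13
1 = −41 + 3·14
So 14·3 ≡ 1 (mod 41).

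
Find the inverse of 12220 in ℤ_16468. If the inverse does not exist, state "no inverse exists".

no inverse exists

Compute gcd(12220, 16468):
16468 = 1×12220 + 4248
12220 = 2×4248 + 3724
4248 = 1×3724 + 524
3724 = 7×524 + 56
524 = 9×56 + 20
56 = 2×20 + 16
20 = 1×16 + 4
16 = 4×4 + 0
gcd(12220, 16468) = 4 ≠ 1, so 12220 has no multiplicative inverse modulo 16468.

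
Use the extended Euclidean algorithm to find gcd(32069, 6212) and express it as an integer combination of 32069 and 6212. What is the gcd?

Euclidean algorithm:
32069 = 5*6212 + 1009
6212 = 6*1009 + 158
1009 = 6*158 + 61
158 = 2*61 + 36
61 = 1*36 + 25
36 = 1*25 + 11
25 = 2*11 + 3
11 = 3*3 + 2
3 = 1*2 + 1
2 = 2*1 + 0
gcd(32069, 6212) = 1.
Working backward:
1 = 3 − 2
1 = −11 + 4·3
1 = 4·25 − 9·11
1 = −9·36 + 13·25
1 = 13·61 − 22·36
1 = −22·158 + 57·61
1 = 57·1009 − 364·158
1 = −364·6212 + 2241·1009
1 = 2241·32069 − 11569·6212
So 1 = (2241)·32069 + (-11569)·6212.

1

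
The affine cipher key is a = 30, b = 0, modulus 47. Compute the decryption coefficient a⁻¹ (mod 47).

gcd(47, 30) by repeated division:
47 = 1·30 + 17
30 = 1·17 + 13
17 = 1·13 + 4
13 = 3·4 + 1
4 = 4·1 + 0
gcd = 1, so the inverse exists. Back-substitute:
1 = 13 − 3·4
1 = −3·17 + 4·13
1 = 4·30 − 7·17
1 = −7·47 + 11·30
So 30·11 ≡ 1 (mod 47).

11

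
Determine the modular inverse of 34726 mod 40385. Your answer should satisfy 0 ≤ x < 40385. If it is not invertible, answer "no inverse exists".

11561

Run Euclid on (40385, 34726):
40385 = 1·34726 + 5659
34726 = 6·5659 + 772
5659 = 7·772 + 255
772 = 3·255 + 7
255 = 36·7 + 3
7 = 2·3 + 1
3 = 3·1 + 0
Since gcd(34726, 40385) = 1, back-substitute to write 1 as a combination:
1 = 7 − 2·3
1 = −2·255 + 73·7
1 = 73·772 − 221·255
1 = −221·5659 + 1620·772
1 = 1620·34726 − 9941·5659
1 = −9941·40385 + 11561·34726
So 34726·11561 ≡ 1 (mod 40385).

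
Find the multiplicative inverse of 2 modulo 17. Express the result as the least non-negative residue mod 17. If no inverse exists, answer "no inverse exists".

9

gcd(17, 2) by repeated division:
17 = 8*2 + 1
2 = 2*1 + 0
Since gcd(2, 17) = 1, back-substitute to write 1 as a combination:
1 = 17 − 8·2
So 2·(-8) ≡ 1 (mod 17), and -8 ≡ 9 (mod 17).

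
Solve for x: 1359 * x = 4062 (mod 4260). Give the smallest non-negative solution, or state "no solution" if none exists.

First find gcd(1359, 4260):
4260 = 3·1359 + 183
1359 = 7·183 + 78
183 = 2·78 + 27
78 = 2·27 + 24
27 = 1·24 + 3
24 = 8·3 + 0
gcd = 3 and 3 | 4062, so solutions exist. Divide through by 3: 453x ≡ 1354 (mod 1420).
Now find 453⁻¹ mod 1420:
1420 = 3×453 + 61
453 = 7×61 + 26
61 = 2×26 + 9
26 = 2×9 + 8
9 = 1×8 + 1
8 = 8×1 + 0
Back-substitute:
1 = 9 − 8
1 = −26 + 3·9
1 = 3·61 − 7·26
1 = −7·453 + 52·61
1 = 52·1420 − 163·453
So 453·(-163) ≡ 1 (mod 1420), i.e. 453⁻¹ ≡ 1257.
Then x ≡ 1257·1354 ≡ 818 (mod 1420); the smallest non-negative solution is x = 818.

818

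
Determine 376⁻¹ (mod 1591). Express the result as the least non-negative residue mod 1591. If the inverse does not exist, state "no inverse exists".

Run Euclid on (1591, 376):
1591 = 4*376 + 87
376 = 4*87 + 28
87 = 3*28 + 3
28 = 9*3 + 1
3 = 3*1 + 0
Since gcd(376, 1591) = 1, back-substitute to write 1 as a combination:
1 = 28 − 9·3
1 = −9·87 + 28·28
1 = 28·376 − 121·87
1 = −121·1591 + 512·376
So 376·512 ≡ 1 (mod 1591).

512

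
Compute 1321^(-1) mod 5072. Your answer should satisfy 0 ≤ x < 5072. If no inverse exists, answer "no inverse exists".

4761

gcd(5072, 1321) by repeated division:
5072 = 3*1321 + 1109
1321 = 1*1109 + 212
1109 = 5*212 + 49
212 = 4*49 + 16
49 = 3*16 + 1
16 = 16*1 + 0
The gcd is 1. Working backward:
1 = 49 − 3·16
1 = −3·212 + 13·49
1 = 13·1109 − 68·212
1 = −68·1321 + 81·1109
1 = 81·5072 − 311·1321
Hence 1321⁻¹ ≡ -311 ≡ 4761 (mod 5072).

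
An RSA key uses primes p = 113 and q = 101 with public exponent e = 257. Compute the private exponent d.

8193

φ(n) = (p−1)(q−1) = 112·100 = 11200.
Need d with 257·d ≡ 1 (mod 11200). Apply the extended Euclidean algorithm:
11200 = 43×257 + 149
257 = 1×149 + 108
149 = 1×108 + 41
108 = 2×41 + 26
41 = 1×26 + 15
26 = 1×15 + 11
15 = 1×11 + 4
11 = 2×4 + 3
4 = 1×3 + 1
3 = 3×1 + 0
Back-substitute:
1 = 4 − 3
1 = −11 + 3·4
1 = 3·15 − 4·11
1 = −4·26 + 7·15
1 = 7·41 − 11·26
1 = −11·108 + 29·41
1 = 29·149 − 40·108
1 = −40·257 + 69·149
1 = 69·11200 − 3007·257
So 257·(-3007) ≡ 1 (mod 11200), hence d ≡ -3007 ≡ 8193 (mod 11200).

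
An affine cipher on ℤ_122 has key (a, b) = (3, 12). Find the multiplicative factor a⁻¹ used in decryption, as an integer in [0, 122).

gcd(122, 3) by repeated division:
122 = 40·3 + 2
3 = 1·2 + 1
2 = 2·1 + 0
Since gcd(3, 122) = 1, back-substitute to write 1 as a combination:
1 = 3 − 2
1 = −122 + 41·3
So 3·41 ≡ 1 (mod 122).

41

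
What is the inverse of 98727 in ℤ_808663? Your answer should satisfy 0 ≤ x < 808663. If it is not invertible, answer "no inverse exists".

Run Euclid on (808663, 98727):
808663 = 8*98727 + 18847
98727 = 5*18847 + 4492
18847 = 4*4492 + 879
4492 = 5*879 + 97
879 = 9*97 + 6
97 = 16*6 + 1
6 = 6*1 + 0
gcd = 1, so the inverse exists. Back-substitute:
1 = 97 − 16·6
1 = −16·879 + 145·97
1 = 145·4492 − 741·879
1 = −741·18847 + 3109·4492
1 = 3109·98727 − 16286·18847
1 = −16286·808663 + 133397·98727
So 98727·133397 ≡ 1 (mod 808663).

133397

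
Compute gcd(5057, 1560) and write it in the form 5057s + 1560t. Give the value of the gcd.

13

Apply Euclid's algorithm to 5057 and 1560:
5057 = 3×1560 + 377
1560 = 4×377 + 52
377 = 7×52 + 13
52 = 4×13 + 0
gcd(5057, 1560) = 13.
Back-substituting:
13 = 377 − 7·52
13 = −7·1560 + 29·377
13 = 29·5057 − 94·1560
So 13 = (29)·5057 + (-94)·1560.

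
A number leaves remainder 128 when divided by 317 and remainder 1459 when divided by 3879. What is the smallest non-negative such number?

637615

Write x = 128 + 317·k. Then 317·k ≡ 1459 − 128 ≡ 1331 (mod 3879).
Need 317⁻¹ mod 3879. Extended Euclid on (3879, 317):
3879 = 12*317 + 75
317 = 4*75 + 17
75 = 4*17 + 7
17 = 2*7 + 3
7 = 2*3 + 1
3 = 3*1 + 0
Back-substitute:
1 = 7 − 2·3
1 = −2·17 + 5·7
1 = 5·75 − 22·17
1 = −22·317 + 93·75
1 = 93·3879 − 1138·317
317⁻¹ ≡ 2741 (mod 3879), so k ≡ 2741·1331 ≡ 2011 (mod 3879).
x = 128 + 317·2011 = 637615.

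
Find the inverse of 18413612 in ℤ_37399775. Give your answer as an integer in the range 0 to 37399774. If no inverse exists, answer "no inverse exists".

Euclidean algorithm on 37399775, 18413612:
37399775 = 2×18413612 + 572551
18413612 = 32×572551 + 91980
572551 = 6×91980 + 20671
91980 = 4×20671 + 9296
20671 = 2×9296 + 2079
9296 = 4×2079 + 980
2079 = 2×980 + 119
980 = 8×119 + 28
119 = 4×28 + 7
28 = 4×7 + 0
Since gcd = 7 > 1, 18413612 is not a unit mod 37399775.

no inverse exists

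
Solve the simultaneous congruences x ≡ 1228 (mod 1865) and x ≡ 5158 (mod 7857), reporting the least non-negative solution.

Write x = 1228 + 1865·k. Then 1865·k ≡ 5158 − 1228 ≡ 3930 (mod 7857).
Need 1865⁻¹ mod 7857. Extended Euclid on (7857, 1865):
7857 = 4·1865 + 397
1865 = 4·397 + 277
397 = 1·277 + 120
277 = 2·120 + 37
120 = 3·37 + 9
37 = 4·9 + 1
9 = 9·1 + 0
Back-substitute:
1 = 37 − 4·9
1 = −4·120 + 13·37
1 = 13·277 − 30·120
1 = −30·397 + 43·277
1 = 43·1865 − 202·397
1 = −202·7857 + 851·1865
1865⁻¹ ≡ 851 (mod 7857), so k ≡ 851·3930 ≡ 5205 (mod 7857).
x = 1228 + 1865·5205 = 9708553.

9708553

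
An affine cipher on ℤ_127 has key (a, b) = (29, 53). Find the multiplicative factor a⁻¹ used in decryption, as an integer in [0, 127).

92

Extended Euclidean algorithm:
127 = 4·29 + 11
29 = 2·11 + 7
11 = 1·7 + 4
7 = 1·4 + 3
4 = 1·3 + 1
3 = 3·1 + 0
Since gcd(29, 127) = 1, back-substitute to write 1 as a combination:
1 = 4 − 3
1 = −7 + 2·4
1 = 2·11 − 3·7
1 = −3·29 + 8·11
1 = 8·127 − 35·29
Thus 29·(-35) ≡ 1 (mod 127); reducing, -35 mod 127 = 92.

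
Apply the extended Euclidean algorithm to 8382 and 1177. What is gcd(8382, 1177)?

11

Euclidean algorithm:
8382 = 7*1177 + 143
1177 = 8*143 + 33
143 = 4*33 + 11
33 = 3*11 + 0
gcd(8382, 1177) = 11.
Express as a combination:
11 = 143 − 4·33
11 = −4·1177 + 33·143
11 = 33·8382 − 235·1177
So 11 = (33)·8382 + (-235)·1177.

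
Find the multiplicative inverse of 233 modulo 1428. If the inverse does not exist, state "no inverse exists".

Run Euclid on (1428, 233):
1428 = 6×233 + 30
233 = 7×30 + 23
30 = 1×23 + 7
23 = 3×7 + 2
7 = 3×2 + 1
2 = 2×1 + 0
Since gcd(233, 1428) = 1, back-substitute to write 1 as a combination:
1 = 7 − 3·2
1 = −3·23 + 10·7
1 = 10·30 − 13·23
1 = −13·233 + 101·30
1 = 101·1428 − 619·233
Thus 233·(-619) ≡ 1 (mod 1428); reducing, -619 mod 1428 = 809.

809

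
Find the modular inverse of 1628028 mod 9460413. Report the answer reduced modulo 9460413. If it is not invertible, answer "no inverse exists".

no inverse exists

Euclidean algorithm on 9460413, 1628028:
9460413 = 5·1628028 + 1320273
1628028 = 1·1320273 + 307755
1320273 = 4·307755 + 89253
307755 = 3·89253 + 39996
89253 = 2·39996 + 9261
39996 = 4·9261 + 2952
9261 = 3·2952 + 405
2952 = 7·405 + 117
405 = 3·117 + 54
117 = 2·54 + 9
54 = 6·9 + 0
Since gcd = 9 > 1, 1628028 is not a unit mod 9460413.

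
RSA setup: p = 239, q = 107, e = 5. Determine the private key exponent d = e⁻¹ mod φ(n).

15137

φ(n) = (p−1)(q−1) = 238·106 = 25228.
Need d with 5·d ≡ 1 (mod 25228). Apply the extended Euclidean algorithm:
25228 = 5045*5 + 3
5 = 1*3 + 2
3 = 1*2 + 1
2 = 2*1 + 0
Back-substitute:
1 = 3 − 2
1 = −5 + 2·3
1 = 2·25228 − 10091·5
So 5·(-10091) ≡ 1 (mod 25228), hence d ≡ -10091 ≡ 15137 (mod 25228).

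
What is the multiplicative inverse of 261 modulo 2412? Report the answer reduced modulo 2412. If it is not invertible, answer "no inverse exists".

Euclidean algorithm on 2412, 261:
2412 = 9×261 + 63
261 = 4×63 + 9
63 = 7×9 + 0
gcd(261, 2412) = 9 ≠ 1, so 261 has no multiplicative inverse modulo 2412.

no inverse exists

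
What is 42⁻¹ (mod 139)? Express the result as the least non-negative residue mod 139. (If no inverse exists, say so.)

96

Apply the Euclidean algorithm to 139 and 42:
139 = 3×42 + 13
42 = 3×13 + 3
13 = 4×3 + 1
3 = 3×1 + 0
gcd = 1, so the inverse exists. Back-substitute:
1 = 13 − 4·3
1 = −4·42 + 13·13
1 = 13·139 − 43·42
Hence 42⁻¹ ≡ -43 ≡ 96 (mod 139).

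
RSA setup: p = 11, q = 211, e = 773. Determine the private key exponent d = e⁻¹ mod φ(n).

φ(n) = (p−1)(q−1) = 10·210 = 2100.
Need d with 773·d ≡ 1 (mod 2100). Apply the extended Euclidean algorithm:
2100 = 2*773 + 554
773 = 1*554 + 219
554 = 2*219 + 116
219 = 1*116 + 103
116 = 1*103 + 13
103 = 7*13 + 12
13 = 1*12 + 1
12 = 12*1 + 0
Back-substitute:
1 = 13 − 12
1 = −103 + 8·13
1 = 8·116 − 9·103
1 = −9·219 + 17·116
1 = 17·554 − 43·219
1 = −43·773 + 60·554
1 = 60·2100 − 163·773
So 773·(-163) ≡ 1 (mod 2100), hence d ≡ -163 ≡ 1937 (mod 2100).

1937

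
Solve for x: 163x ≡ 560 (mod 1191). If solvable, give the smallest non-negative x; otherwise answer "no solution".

First find gcd(163, 1191):
1191 = 7*163 + 50
163 = 3*50 + 13
50 = 3*13 + 11
13 = 1*11 + 2
11 = 5*2 + 1
2 = 2*1 + 0
gcd = 1, so a unique solution mod 1191 exists.
Back-substitute for the Bézout coefficients:
1 = 11 − 5·2
1 = −5·13 + 6·11
1 = 6·50 − 23·13
1 = −23·163 + 75·50
1 = 75·1191 − 548·163
So 163·(-548) ≡ 1 (mod 1191), giving 163⁻¹ ≡ 643.
x ≡ 163⁻¹·560 ≡ 643·560 ≡ 398 (mod 1191).

398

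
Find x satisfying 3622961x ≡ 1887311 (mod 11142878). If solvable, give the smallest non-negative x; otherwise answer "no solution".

9109489

First find gcd(3622961, 11142878):
11142878 = 3*3622961 + 273995
3622961 = 13*273995 + 61026
273995 = 4*61026 + 29891
61026 = 2*29891 + 1244
29891 = 24*1244 + 35
1244 = 35*35 + 19
35 = 1*19 + 16
19 = 1*16 + 3
16 = 5*3 + 1
3 = 3*1 + 0
gcd = 1, so a unique solution mod 11142878 exists.
Back-substitute for the Bézout coefficients:
1 = 16 − 5·3
1 = −5·19 + 6·16
1 = 6·35 − 11·19
1 = −11·1244 + 391·35
1 = 391·29891 − 9395·1244
1 = −9395·61026 + 19181·29891
1 = 19181·273995 − 86119·61026
1 = −86119·3622961 + 1138728·273995
1 = 1138728·11142878 − 3502303·3622961
So 3622961·(-3502303) ≡ 1 (mod 11142878), giving 3622961⁻¹ ≡ 7640575.
x ≡ 3622961⁻¹·1887311 ≡ 7640575·1887311 ≡ 9109489 (mod 11142878).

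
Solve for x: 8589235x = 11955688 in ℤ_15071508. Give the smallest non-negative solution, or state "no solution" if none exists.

First find gcd(8589235, 15071508):
15071508 = 1×8589235 + 6482273
8589235 = 1×6482273 + 2106962
6482273 = 3×2106962 + 161387
2106962 = 13×161387 + 8931
161387 = 18×8931 + 629
8931 = 14×629 + 125
629 = 5×125 + 4
125 = 31×4 + 1
4 = 4×1 + 0
gcd = 1, so a unique solution mod 15071508 exists.
Back-substitute for the Bézout coefficients:
1 = 125 − 31·4
1 = −31·629 + 156·125
1 = 156·8931 − 2215·629
1 = −2215·161387 + 40026·8931
1 = 40026·2106962 − 522553·161387
1 = −522553·6482273 + 1607685·2106962
1 = 1607685·8589235 − 2130238·6482273
1 = −2130238·15071508 + 3737923·8589235
So 8589235·(3737923) ≡ 1 (mod 15071508), giving 8589235⁻¹ ≡ 3737923.
x ≡ 8589235⁻¹·11955688 ≡ 3737923·11955688 ≡ 8494744 (mod 15071508).

8494744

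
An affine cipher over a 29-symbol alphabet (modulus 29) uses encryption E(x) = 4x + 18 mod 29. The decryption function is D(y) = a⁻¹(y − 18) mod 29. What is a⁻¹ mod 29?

Run Euclid on (29, 4):
29 = 7×4 + 1
4 = 4×1 + 0
gcd = 1, so the inverse exists. Back-substitute:
1 = 29 − 7·4
Hence 4⁻¹ ≡ -7 ≡ 22 (mod 29).

22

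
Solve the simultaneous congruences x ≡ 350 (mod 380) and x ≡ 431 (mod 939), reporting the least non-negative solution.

Write x = 350 + 380·k. Then 380·k ≡ 431 − 350 ≡ 81 (mod 939).
Need 380⁻¹ mod 939. Extended Euclid on (939, 380):
939 = 2×380 + 179
380 = 2×179 + 22
179 = 8×22 + 3
22 = 7×3 + 1
3 = 3×1 + 0
Back-substitute:
1 = 22 − 7·3
1 = −7·179 + 57·22
1 = 57·380 − 121·179
1 = −121·939 + 299·380
380⁻¹ ≡ 299 (mod 939), so k ≡ 299·81 ≡ 744 (mod 939).
x = 350 + 380·744 = 283070.

283070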